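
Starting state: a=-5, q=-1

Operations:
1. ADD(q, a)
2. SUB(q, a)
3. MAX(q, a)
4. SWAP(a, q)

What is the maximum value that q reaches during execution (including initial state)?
-1

Values of q at each step:
Initial: q = -1 ← maximum
After step 1: q = -6
After step 2: q = -1
After step 3: q = -1
After step 4: q = -5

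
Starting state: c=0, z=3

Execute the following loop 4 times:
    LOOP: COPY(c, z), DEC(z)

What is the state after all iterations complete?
c=0, z=-1

Iteration trace:
Start: c=0, z=3
After iteration 1: c=3, z=2
After iteration 2: c=2, z=1
After iteration 3: c=1, z=0
After iteration 4: c=0, z=-1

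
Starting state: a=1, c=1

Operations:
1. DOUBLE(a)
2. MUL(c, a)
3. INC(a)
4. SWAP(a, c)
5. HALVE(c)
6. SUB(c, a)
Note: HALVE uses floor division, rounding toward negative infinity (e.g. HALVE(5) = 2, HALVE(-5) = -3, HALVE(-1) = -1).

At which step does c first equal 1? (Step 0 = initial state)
Step 0

Tracing c:
Initial: c = 1 ← first occurrence
After step 1: c = 1
After step 2: c = 2
After step 3: c = 2
After step 4: c = 3
After step 5: c = 1
After step 6: c = -1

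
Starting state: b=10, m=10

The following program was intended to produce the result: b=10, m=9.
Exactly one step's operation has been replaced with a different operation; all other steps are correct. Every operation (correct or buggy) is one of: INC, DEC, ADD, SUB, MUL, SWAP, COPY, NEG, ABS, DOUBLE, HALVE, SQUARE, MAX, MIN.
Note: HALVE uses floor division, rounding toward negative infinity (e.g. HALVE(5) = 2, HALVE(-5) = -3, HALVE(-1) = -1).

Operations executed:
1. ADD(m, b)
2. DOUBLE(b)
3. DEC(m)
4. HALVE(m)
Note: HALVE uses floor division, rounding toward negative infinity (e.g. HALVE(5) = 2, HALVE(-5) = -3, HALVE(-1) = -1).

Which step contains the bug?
Step 2

Trace with buggy code:
Initial: b=10, m=10
After step 1: b=10, m=20
After step 2: b=20, m=20
After step 3: b=20, m=19
After step 4: b=20, m=9
Actual final b=20, m=9 ≠ expected b=10, m=9.
Step 2 is the only position where a single-operation replacement can produce the expected result.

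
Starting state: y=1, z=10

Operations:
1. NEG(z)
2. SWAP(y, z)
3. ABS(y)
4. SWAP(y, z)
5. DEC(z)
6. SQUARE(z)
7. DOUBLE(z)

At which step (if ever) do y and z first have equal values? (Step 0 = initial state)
Never

y and z never become equal during execution.

Comparing values at each step:
Initial: y=1, z=10
After step 1: y=1, z=-10
After step 2: y=-10, z=1
After step 3: y=10, z=1
After step 4: y=1, z=10
After step 5: y=1, z=9
After step 6: y=1, z=81
After step 7: y=1, z=162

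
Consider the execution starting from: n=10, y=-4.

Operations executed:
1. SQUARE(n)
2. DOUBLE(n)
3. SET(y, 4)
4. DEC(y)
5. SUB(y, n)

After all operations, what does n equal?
n = 200

Tracing execution:
Step 1: SQUARE(n) → n = 100
Step 2: DOUBLE(n) → n = 200
Step 3: SET(y, 4) → n = 200
Step 4: DEC(y) → n = 200
Step 5: SUB(y, n) → n = 200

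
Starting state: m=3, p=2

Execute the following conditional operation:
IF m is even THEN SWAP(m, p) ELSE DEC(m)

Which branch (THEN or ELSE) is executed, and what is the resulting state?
Branch: ELSE, Final state: m=2, p=2

Evaluating condition: m is even
Condition is False, so ELSE branch executes
After DEC(m): m=2, p=2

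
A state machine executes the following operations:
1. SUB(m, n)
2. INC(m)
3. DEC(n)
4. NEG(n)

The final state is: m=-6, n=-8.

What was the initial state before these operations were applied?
m=2, n=9

Working backwards:
Final state: m=-6, n=-8
Before step 4 (NEG(n)): m=-6, n=8
Before step 3 (DEC(n)): m=-6, n=9
Before step 2 (INC(m)): m=-7, n=9
Before step 1 (SUB(m, n)): m=2, n=9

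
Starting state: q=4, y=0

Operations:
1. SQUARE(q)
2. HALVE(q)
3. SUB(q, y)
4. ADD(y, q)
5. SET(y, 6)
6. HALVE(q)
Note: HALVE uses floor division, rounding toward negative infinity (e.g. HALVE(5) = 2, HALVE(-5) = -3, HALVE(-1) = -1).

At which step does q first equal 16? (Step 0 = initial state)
Step 1

Tracing q:
Initial: q = 4
After step 1: q = 16 ← first occurrence
After step 2: q = 8
After step 3: q = 8
After step 4: q = 8
After step 5: q = 8
After step 6: q = 4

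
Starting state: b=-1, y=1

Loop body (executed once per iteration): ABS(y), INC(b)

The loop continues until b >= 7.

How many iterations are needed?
8

Tracing iterations:
Initial: b=-1, y=1
After iteration 1: b=0, y=1
After iteration 2: b=1, y=1
After iteration 3: b=2, y=1
After iteration 4: b=3, y=1
After iteration 5: b=4, y=1
After iteration 6: b=5, y=1
After iteration 7: b=6, y=1
After iteration 8: b=7, y=1
b >= 7 now holds, so the loop exits after 8 iterations.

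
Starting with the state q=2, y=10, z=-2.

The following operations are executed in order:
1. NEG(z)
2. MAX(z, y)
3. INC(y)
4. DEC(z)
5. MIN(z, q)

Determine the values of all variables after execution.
{q: 2, y: 11, z: 2}

Step-by-step execution:
Initial: q=2, y=10, z=-2
After step 1 (NEG(z)): q=2, y=10, z=2
After step 2 (MAX(z, y)): q=2, y=10, z=10
After step 3 (INC(y)): q=2, y=11, z=10
After step 4 (DEC(z)): q=2, y=11, z=9
After step 5 (MIN(z, q)): q=2, y=11, z=2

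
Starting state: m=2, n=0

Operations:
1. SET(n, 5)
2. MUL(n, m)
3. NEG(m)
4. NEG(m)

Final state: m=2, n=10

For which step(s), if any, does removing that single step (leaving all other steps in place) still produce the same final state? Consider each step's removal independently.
None - removing any single step changes the final result

Testing removal of each single step:
Without step 1: final = m=2, n=0 (different)
Without step 2: final = m=2, n=5 (different)
Without step 3: final = m=-2, n=10 (different)
Without step 4: final = m=-2, n=10 (different)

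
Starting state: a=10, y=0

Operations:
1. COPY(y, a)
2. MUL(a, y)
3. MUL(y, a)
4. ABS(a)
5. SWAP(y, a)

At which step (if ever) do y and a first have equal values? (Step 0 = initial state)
Step 1

y and a first become equal after step 1.

Comparing values at each step:
Initial: y=0, a=10
After step 1: y=10, a=10 ← equal!
After step 2: y=10, a=100
After step 3: y=1000, a=100
After step 4: y=1000, a=100
After step 5: y=100, a=1000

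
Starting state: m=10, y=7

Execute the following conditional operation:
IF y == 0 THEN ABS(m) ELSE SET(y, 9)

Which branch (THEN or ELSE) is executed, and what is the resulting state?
Branch: ELSE, Final state: m=10, y=9

Evaluating condition: y == 0
y = 7
Condition is False, so ELSE branch executes
After SET(y, 9): m=10, y=9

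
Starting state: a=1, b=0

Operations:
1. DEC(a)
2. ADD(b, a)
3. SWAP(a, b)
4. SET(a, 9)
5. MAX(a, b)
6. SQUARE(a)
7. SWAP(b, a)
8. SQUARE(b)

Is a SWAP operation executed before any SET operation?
Yes

First SWAP: step 3
First SET: step 4
Since 3 < 4, SWAP comes first.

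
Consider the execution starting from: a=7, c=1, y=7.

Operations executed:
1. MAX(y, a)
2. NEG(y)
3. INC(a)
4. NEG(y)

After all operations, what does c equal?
c = 1

Tracing execution:
Step 1: MAX(y, a) → c = 1
Step 2: NEG(y) → c = 1
Step 3: INC(a) → c = 1
Step 4: NEG(y) → c = 1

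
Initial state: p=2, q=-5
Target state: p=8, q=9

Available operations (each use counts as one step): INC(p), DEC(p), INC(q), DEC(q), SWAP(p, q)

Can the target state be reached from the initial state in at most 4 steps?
No

The target state cannot be reached within 4 steps.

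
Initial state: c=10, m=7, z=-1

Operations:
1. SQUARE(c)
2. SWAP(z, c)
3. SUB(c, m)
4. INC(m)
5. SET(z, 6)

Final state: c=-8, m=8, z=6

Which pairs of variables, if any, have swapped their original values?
None

Comparing initial and final values:
z: -1 → 6
c: 10 → -8
m: 7 → 8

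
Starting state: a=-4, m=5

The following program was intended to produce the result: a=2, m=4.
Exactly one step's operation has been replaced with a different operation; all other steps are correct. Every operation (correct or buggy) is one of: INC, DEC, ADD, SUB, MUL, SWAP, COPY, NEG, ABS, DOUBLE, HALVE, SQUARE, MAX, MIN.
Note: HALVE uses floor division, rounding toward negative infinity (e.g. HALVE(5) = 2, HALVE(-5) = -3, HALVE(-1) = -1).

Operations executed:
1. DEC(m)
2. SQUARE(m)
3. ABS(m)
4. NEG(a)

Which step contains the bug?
Step 2

Trace with buggy code:
Initial: a=-4, m=5
After step 1: a=-4, m=4
After step 2: a=-4, m=16
After step 3: a=-4, m=16
After step 4: a=4, m=16
Actual final a=4, m=16 ≠ expected a=2, m=4.
Step 2 is the only position where a single-operation replacement can produce the expected result.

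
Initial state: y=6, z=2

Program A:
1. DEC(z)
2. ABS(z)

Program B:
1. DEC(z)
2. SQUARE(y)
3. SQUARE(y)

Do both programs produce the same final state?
No

Program A final state: y=6, z=1
Program B final state: y=1296, z=1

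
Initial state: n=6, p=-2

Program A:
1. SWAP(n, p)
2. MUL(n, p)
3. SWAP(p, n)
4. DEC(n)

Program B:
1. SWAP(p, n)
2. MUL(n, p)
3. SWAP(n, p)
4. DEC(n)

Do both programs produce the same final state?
Yes

Program A final state: n=5, p=-12
Program B final state: n=5, p=-12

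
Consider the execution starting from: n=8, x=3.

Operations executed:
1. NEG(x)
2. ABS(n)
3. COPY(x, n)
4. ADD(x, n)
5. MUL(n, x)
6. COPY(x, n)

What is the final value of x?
x = 128

Tracing execution:
Step 1: NEG(x) → x = -3
Step 2: ABS(n) → x = -3
Step 3: COPY(x, n) → x = 8
Step 4: ADD(x, n) → x = 16
Step 5: MUL(n, x) → x = 16
Step 6: COPY(x, n) → x = 128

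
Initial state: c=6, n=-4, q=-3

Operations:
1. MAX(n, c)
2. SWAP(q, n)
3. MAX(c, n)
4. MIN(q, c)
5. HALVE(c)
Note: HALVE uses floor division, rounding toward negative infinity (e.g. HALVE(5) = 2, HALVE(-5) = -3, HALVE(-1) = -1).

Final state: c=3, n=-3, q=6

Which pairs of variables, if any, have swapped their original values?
None

Comparing initial and final values:
n: -4 → -3
c: 6 → 3
q: -3 → 6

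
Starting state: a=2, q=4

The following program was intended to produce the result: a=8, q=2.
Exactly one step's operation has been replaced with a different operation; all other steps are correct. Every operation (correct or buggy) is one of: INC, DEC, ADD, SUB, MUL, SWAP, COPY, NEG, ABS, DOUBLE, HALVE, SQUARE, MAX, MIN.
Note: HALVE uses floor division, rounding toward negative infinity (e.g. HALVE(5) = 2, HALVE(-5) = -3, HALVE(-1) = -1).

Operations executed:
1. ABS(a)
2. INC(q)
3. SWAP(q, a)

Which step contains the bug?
Step 2

Trace with buggy code:
Initial: a=2, q=4
After step 1: a=2, q=4
After step 2: a=2, q=5
After step 3: a=5, q=2
Actual final a=5, q=2 ≠ expected a=8, q=2.
Step 2 is the only position where a single-operation replacement can produce the expected result.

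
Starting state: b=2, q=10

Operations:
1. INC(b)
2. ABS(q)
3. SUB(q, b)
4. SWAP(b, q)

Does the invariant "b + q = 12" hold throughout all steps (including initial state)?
No, violated after step 1

The invariant is violated after step 1.

State at each step:
Initial: b=2, q=10
After step 1: b=3, q=10
After step 2: b=3, q=10
After step 3: b=3, q=7
After step 4: b=7, q=3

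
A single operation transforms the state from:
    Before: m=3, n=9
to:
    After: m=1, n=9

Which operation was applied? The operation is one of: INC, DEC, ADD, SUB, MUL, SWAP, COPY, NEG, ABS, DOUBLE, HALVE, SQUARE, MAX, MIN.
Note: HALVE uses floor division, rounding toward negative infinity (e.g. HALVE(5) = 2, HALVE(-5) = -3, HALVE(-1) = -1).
HALVE(m)

Analyzing the change:
Before: m=3, n=9
After: m=1, n=9
Variable m changed from 3 to 1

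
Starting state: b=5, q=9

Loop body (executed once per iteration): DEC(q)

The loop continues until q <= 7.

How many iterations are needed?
2

Tracing iterations:
Initial: b=5, q=9
After iteration 1: b=5, q=8
After iteration 2: b=5, q=7
q <= 7 now holds, so the loop exits after 2 iterations.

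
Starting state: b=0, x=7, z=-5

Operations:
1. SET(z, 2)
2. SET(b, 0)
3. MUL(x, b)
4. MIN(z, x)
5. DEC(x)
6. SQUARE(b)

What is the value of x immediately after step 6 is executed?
x = -1

Tracing x through execution:
Initial: x = 7
After step 1 (SET(z, 2)): x = 7
After step 2 (SET(b, 0)): x = 7
After step 3 (MUL(x, b)): x = 0
After step 4 (MIN(z, x)): x = 0
After step 5 (DEC(x)): x = -1
After step 6 (SQUARE(b)): x = -1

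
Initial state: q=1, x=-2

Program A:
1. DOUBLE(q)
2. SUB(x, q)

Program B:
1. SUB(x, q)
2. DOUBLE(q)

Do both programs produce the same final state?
No

Program A final state: q=2, x=-4
Program B final state: q=2, x=-3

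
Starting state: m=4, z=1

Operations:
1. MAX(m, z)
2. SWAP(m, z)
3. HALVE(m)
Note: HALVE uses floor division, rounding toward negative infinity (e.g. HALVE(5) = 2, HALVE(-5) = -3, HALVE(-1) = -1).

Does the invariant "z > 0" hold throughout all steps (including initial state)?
Yes

The invariant holds at every step.

State at each step:
Initial: m=4, z=1
After step 1: m=4, z=1
After step 2: m=1, z=4
After step 3: m=0, z=4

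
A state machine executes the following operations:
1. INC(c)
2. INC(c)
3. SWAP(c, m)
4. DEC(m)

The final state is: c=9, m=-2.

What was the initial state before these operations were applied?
c=-3, m=9

Working backwards:
Final state: c=9, m=-2
Before step 4 (DEC(m)): c=9, m=-1
Before step 3 (SWAP(c, m)): c=-1, m=9
Before step 2 (INC(c)): c=-2, m=9
Before step 1 (INC(c)): c=-3, m=9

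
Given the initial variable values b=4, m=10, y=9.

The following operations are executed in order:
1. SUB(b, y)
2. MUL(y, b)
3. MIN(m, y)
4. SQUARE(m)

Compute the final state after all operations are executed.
{b: -5, m: 2025, y: -45}

Step-by-step execution:
Initial: b=4, m=10, y=9
After step 1 (SUB(b, y)): b=-5, m=10, y=9
After step 2 (MUL(y, b)): b=-5, m=10, y=-45
After step 3 (MIN(m, y)): b=-5, m=-45, y=-45
After step 4 (SQUARE(m)): b=-5, m=2025, y=-45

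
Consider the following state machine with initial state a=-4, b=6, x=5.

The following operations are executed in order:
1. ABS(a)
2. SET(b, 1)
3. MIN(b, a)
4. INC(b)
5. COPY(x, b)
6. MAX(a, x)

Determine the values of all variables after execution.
{a: 4, b: 2, x: 2}

Step-by-step execution:
Initial: a=-4, b=6, x=5
After step 1 (ABS(a)): a=4, b=6, x=5
After step 2 (SET(b, 1)): a=4, b=1, x=5
After step 3 (MIN(b, a)): a=4, b=1, x=5
After step 4 (INC(b)): a=4, b=2, x=5
After step 5 (COPY(x, b)): a=4, b=2, x=2
After step 6 (MAX(a, x)): a=4, b=2, x=2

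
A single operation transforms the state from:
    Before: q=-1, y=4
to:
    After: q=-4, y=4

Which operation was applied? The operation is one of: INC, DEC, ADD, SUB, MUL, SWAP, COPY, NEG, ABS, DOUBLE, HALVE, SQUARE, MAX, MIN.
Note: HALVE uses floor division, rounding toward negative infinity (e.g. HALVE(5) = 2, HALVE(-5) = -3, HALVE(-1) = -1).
MUL(q, y)

Analyzing the change:
Before: q=-1, y=4
After: q=-4, y=4
Variable q changed from -1 to -4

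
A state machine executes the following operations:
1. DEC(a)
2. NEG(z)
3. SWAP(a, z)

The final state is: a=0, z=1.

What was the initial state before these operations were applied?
a=2, z=0

Working backwards:
Final state: a=0, z=1
Before step 3 (SWAP(a, z)): a=1, z=0
Before step 2 (NEG(z)): a=1, z=0
Before step 1 (DEC(a)): a=2, z=0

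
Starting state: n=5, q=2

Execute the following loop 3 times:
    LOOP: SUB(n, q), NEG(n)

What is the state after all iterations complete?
n=-3, q=2

Iteration trace:
Start: n=5, q=2
After iteration 1: n=-3, q=2
After iteration 2: n=5, q=2
After iteration 3: n=-3, q=2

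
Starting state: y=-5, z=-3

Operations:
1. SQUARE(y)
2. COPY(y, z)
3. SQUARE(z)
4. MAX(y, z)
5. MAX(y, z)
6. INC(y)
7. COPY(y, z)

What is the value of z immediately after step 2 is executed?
z = -3

Tracing z through execution:
Initial: z = -3
After step 1 (SQUARE(y)): z = -3
After step 2 (COPY(y, z)): z = -3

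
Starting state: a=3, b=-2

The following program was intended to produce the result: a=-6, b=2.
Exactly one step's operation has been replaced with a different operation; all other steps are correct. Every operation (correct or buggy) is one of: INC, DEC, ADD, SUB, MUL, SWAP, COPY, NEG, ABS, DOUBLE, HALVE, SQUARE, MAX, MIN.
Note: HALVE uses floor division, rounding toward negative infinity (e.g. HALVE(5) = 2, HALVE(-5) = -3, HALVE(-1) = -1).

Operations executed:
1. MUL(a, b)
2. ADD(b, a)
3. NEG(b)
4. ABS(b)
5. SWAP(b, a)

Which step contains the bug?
Step 5

Trace with buggy code:
Initial: a=3, b=-2
After step 1: a=-6, b=-2
After step 2: a=-6, b=-8
After step 3: a=-6, b=8
After step 4: a=-6, b=8
After step 5: a=8, b=-6
Actual final a=8, b=-6 ≠ expected a=-6, b=2.
Step 5 is the only position where a single-operation replacement can produce the expected result.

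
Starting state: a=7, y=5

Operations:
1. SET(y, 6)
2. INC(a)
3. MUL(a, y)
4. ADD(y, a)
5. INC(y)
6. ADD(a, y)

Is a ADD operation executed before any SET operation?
No

First ADD: step 4
First SET: step 1
Since 4 > 1, SET comes first.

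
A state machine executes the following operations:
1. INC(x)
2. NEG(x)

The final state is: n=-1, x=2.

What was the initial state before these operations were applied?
n=-1, x=-3

Working backwards:
Final state: n=-1, x=2
Before step 2 (NEG(x)): n=-1, x=-2
Before step 1 (INC(x)): n=-1, x=-3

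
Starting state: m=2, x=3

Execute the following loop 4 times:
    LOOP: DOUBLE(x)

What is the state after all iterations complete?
m=2, x=48

Iteration trace:
Start: m=2, x=3
After iteration 1: m=2, x=6
After iteration 2: m=2, x=12
After iteration 3: m=2, x=24
After iteration 4: m=2, x=48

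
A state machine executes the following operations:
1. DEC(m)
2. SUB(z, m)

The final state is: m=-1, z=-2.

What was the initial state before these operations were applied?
m=0, z=-3

Working backwards:
Final state: m=-1, z=-2
Before step 2 (SUB(z, m)): m=-1, z=-3
Before step 1 (DEC(m)): m=0, z=-3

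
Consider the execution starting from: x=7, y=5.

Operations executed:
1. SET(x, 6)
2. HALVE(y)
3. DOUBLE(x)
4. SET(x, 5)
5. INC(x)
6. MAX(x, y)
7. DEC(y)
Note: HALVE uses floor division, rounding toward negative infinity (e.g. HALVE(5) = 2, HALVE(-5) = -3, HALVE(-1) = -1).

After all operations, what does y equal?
y = 1

Tracing execution:
Step 1: SET(x, 6) → y = 5
Step 2: HALVE(y) → y = 2
Step 3: DOUBLE(x) → y = 2
Step 4: SET(x, 5) → y = 2
Step 5: INC(x) → y = 2
Step 6: MAX(x, y) → y = 2
Step 7: DEC(y) → y = 1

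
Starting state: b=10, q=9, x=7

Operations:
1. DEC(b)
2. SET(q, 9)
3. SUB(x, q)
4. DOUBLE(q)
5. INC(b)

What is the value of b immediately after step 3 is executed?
b = 9

Tracing b through execution:
Initial: b = 10
After step 1 (DEC(b)): b = 9
After step 2 (SET(q, 9)): b = 9
After step 3 (SUB(x, q)): b = 9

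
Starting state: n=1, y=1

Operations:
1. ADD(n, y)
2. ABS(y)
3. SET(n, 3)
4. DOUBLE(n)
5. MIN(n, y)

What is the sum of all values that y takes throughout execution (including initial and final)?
6

Values of y at each step:
Initial: y = 1
After step 1: y = 1
After step 2: y = 1
After step 3: y = 1
After step 4: y = 1
After step 5: y = 1
Sum = 1 + 1 + 1 + 1 + 1 + 1 = 6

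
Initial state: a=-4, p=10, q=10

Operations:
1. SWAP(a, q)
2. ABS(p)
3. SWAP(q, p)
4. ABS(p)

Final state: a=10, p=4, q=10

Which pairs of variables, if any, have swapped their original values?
None

Comparing initial and final values:
q: 10 → 10
a: -4 → 10
p: 10 → 4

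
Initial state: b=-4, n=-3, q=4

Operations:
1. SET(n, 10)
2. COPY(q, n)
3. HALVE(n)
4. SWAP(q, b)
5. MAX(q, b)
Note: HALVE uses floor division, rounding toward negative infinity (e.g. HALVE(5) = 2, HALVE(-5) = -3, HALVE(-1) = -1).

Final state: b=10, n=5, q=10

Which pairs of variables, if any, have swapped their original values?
None

Comparing initial and final values:
n: -3 → 5
b: -4 → 10
q: 4 → 10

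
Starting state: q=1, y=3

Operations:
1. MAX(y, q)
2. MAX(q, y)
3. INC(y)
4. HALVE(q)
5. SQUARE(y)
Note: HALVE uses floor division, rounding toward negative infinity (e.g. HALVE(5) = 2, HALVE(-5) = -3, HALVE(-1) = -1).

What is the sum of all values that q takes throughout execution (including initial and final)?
10

Values of q at each step:
Initial: q = 1
After step 1: q = 1
After step 2: q = 3
After step 3: q = 3
After step 4: q = 1
After step 5: q = 1
Sum = 1 + 1 + 3 + 3 + 1 + 1 = 10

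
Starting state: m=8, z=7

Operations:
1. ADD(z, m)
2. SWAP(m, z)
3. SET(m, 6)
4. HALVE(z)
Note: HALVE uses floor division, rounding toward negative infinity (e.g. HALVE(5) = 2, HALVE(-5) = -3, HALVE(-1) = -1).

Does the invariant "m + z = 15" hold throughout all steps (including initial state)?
No, violated after step 1

The invariant is violated after step 1.

State at each step:
Initial: m=8, z=7
After step 1: m=8, z=15
After step 2: m=15, z=8
After step 3: m=6, z=8
After step 4: m=6, z=4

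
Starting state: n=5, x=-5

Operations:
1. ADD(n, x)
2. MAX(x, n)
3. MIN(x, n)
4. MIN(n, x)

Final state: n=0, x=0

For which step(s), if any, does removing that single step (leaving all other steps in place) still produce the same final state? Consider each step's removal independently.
Step(s) 3, 4

Testing removal of each single step:
Without step 1: final = n=5, x=5 (different)
Without step 2: final = n=-5, x=-5 (different)
Without step 3: final = n=0, x=0 (same)
Without step 4: final = n=0, x=0 (same)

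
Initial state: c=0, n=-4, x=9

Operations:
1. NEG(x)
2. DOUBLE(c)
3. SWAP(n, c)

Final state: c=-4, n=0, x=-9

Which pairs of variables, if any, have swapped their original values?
(n, c)

Comparing initial and final values:
n: -4 → 0
c: 0 → -4
x: 9 → -9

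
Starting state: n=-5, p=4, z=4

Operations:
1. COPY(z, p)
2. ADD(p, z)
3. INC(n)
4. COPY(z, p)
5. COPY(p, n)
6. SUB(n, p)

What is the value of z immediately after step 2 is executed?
z = 4

Tracing z through execution:
Initial: z = 4
After step 1 (COPY(z, p)): z = 4
After step 2 (ADD(p, z)): z = 4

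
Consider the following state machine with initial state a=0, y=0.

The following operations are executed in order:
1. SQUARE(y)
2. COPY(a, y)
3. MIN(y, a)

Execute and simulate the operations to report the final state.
{a: 0, y: 0}

Step-by-step execution:
Initial: a=0, y=0
After step 1 (SQUARE(y)): a=0, y=0
After step 2 (COPY(a, y)): a=0, y=0
After step 3 (MIN(y, a)): a=0, y=0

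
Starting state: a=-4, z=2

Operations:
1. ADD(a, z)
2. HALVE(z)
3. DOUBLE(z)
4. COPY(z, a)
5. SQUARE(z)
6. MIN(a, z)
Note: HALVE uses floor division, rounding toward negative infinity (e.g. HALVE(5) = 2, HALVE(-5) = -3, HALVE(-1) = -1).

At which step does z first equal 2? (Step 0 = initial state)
Step 0

Tracing z:
Initial: z = 2 ← first occurrence
After step 1: z = 2
After step 2: z = 1
After step 3: z = 2
After step 4: z = -2
After step 5: z = 4
After step 6: z = 4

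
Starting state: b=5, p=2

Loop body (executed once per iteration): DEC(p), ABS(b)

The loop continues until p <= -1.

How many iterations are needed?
3

Tracing iterations:
Initial: b=5, p=2
After iteration 1: b=5, p=1
After iteration 2: b=5, p=0
After iteration 3: b=5, p=-1
p <= -1 now holds, so the loop exits after 3 iterations.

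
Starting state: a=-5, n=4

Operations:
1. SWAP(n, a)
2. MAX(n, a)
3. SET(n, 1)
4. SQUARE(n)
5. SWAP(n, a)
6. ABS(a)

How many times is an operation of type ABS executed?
1

Counting ABS operations:
Step 6: ABS(a) ← ABS
Total: 1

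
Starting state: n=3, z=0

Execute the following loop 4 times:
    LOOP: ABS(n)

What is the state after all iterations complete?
n=3, z=0

Iteration trace:
Start: n=3, z=0
After iteration 1: n=3, z=0
After iteration 2: n=3, z=0
After iteration 3: n=3, z=0
After iteration 4: n=3, z=0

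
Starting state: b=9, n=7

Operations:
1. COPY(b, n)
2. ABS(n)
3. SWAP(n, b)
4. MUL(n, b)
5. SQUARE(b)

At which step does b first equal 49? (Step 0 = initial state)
Step 5

Tracing b:
Initial: b = 9
After step 1: b = 7
After step 2: b = 7
After step 3: b = 7
After step 4: b = 7
After step 5: b = 49 ← first occurrence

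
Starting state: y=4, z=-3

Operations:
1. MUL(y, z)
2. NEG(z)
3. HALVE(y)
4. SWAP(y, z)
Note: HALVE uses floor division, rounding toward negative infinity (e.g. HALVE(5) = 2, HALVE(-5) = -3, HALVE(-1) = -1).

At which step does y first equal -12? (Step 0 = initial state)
Step 1

Tracing y:
Initial: y = 4
After step 1: y = -12 ← first occurrence
After step 2: y = -12
After step 3: y = -6
After step 4: y = 3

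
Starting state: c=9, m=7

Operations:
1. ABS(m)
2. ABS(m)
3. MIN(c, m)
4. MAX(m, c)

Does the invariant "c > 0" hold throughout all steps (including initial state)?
Yes

The invariant holds at every step.

State at each step:
Initial: c=9, m=7
After step 1: c=9, m=7
After step 2: c=9, m=7
After step 3: c=7, m=7
After step 4: c=7, m=7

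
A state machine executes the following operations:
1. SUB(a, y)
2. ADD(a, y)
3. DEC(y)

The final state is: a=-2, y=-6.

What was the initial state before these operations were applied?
a=-2, y=-5

Working backwards:
Final state: a=-2, y=-6
Before step 3 (DEC(y)): a=-2, y=-5
Before step 2 (ADD(a, y)): a=3, y=-5
Before step 1 (SUB(a, y)): a=-2, y=-5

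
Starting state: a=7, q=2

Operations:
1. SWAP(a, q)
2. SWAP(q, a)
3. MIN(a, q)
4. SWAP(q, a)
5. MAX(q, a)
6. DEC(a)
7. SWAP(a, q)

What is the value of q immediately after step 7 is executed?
q = 1

Tracing q through execution:
Initial: q = 2
After step 1 (SWAP(a, q)): q = 7
After step 2 (SWAP(q, a)): q = 2
After step 3 (MIN(a, q)): q = 2
After step 4 (SWAP(q, a)): q = 2
After step 5 (MAX(q, a)): q = 2
After step 6 (DEC(a)): q = 2
After step 7 (SWAP(a, q)): q = 1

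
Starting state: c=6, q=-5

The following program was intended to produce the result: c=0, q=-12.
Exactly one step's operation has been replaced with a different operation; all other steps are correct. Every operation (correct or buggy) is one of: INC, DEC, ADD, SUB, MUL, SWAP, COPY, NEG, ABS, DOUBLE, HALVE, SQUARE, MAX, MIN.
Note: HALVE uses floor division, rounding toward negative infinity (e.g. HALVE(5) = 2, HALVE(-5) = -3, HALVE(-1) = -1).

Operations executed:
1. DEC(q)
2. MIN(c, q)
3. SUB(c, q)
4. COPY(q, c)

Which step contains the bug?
Step 4

Trace with buggy code:
Initial: c=6, q=-5
After step 1: c=6, q=-6
After step 2: c=-6, q=-6
After step 3: c=0, q=-6
After step 4: c=0, q=0
Actual final c=0, q=0 ≠ expected c=0, q=-12.
Step 4 is the only position where a single-operation replacement can produce the expected result.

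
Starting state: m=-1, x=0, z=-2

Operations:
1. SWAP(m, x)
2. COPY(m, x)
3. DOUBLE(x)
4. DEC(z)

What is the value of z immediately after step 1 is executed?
z = -2

Tracing z through execution:
Initial: z = -2
After step 1 (SWAP(m, x)): z = -2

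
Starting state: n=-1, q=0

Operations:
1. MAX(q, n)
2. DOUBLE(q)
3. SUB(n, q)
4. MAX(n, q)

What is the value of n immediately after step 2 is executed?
n = -1

Tracing n through execution:
Initial: n = -1
After step 1 (MAX(q, n)): n = -1
After step 2 (DOUBLE(q)): n = -1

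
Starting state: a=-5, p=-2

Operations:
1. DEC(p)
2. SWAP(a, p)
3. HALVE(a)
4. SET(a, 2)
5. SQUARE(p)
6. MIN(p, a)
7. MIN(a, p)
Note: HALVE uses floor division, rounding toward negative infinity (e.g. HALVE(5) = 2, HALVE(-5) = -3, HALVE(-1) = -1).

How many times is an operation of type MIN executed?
2

Counting MIN operations:
Step 6: MIN(p, a) ← MIN
Step 7: MIN(a, p) ← MIN
Total: 2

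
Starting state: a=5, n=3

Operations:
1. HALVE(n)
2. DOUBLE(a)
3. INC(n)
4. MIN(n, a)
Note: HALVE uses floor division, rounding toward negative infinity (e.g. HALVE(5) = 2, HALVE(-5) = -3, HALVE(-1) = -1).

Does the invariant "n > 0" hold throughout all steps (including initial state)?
Yes

The invariant holds at every step.

State at each step:
Initial: a=5, n=3
After step 1: a=5, n=1
After step 2: a=10, n=1
After step 3: a=10, n=2
After step 4: a=10, n=2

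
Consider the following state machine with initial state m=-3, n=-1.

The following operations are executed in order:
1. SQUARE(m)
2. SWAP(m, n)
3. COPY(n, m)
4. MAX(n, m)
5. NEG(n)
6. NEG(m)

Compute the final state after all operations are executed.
{m: 1, n: 1}

Step-by-step execution:
Initial: m=-3, n=-1
After step 1 (SQUARE(m)): m=9, n=-1
After step 2 (SWAP(m, n)): m=-1, n=9
After step 3 (COPY(n, m)): m=-1, n=-1
After step 4 (MAX(n, m)): m=-1, n=-1
After step 5 (NEG(n)): m=-1, n=1
After step 6 (NEG(m)): m=1, n=1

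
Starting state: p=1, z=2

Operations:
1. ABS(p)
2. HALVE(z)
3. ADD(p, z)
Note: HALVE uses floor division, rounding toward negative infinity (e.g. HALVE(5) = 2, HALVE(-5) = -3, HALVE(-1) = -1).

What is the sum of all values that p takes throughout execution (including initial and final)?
5

Values of p at each step:
Initial: p = 1
After step 1: p = 1
After step 2: p = 1
After step 3: p = 2
Sum = 1 + 1 + 1 + 2 = 5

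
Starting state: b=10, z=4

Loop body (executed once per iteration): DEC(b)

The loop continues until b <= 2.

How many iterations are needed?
8

Tracing iterations:
Initial: b=10, z=4
After iteration 1: b=9, z=4
After iteration 2: b=8, z=4
After iteration 3: b=7, z=4
After iteration 4: b=6, z=4
After iteration 5: b=5, z=4
After iteration 6: b=4, z=4
After iteration 7: b=3, z=4
After iteration 8: b=2, z=4
b <= 2 now holds, so the loop exits after 8 iterations.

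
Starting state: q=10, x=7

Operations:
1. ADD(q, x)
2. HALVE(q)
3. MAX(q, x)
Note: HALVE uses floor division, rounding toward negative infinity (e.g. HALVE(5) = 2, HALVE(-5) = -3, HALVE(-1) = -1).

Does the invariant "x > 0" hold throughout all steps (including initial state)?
Yes

The invariant holds at every step.

State at each step:
Initial: q=10, x=7
After step 1: q=17, x=7
After step 2: q=8, x=7
After step 3: q=8, x=7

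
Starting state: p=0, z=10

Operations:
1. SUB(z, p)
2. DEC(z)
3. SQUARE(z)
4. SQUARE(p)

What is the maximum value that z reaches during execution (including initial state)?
81

Values of z at each step:
Initial: z = 10
After step 1: z = 10
After step 2: z = 9
After step 3: z = 81 ← maximum
After step 4: z = 81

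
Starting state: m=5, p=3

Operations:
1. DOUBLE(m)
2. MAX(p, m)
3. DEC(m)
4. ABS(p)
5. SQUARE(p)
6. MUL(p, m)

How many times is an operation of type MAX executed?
1

Counting MAX operations:
Step 2: MAX(p, m) ← MAX
Total: 1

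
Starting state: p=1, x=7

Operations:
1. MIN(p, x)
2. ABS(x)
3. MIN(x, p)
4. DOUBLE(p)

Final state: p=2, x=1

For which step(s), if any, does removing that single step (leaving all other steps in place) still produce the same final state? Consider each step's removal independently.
Step(s) 1, 2

Testing removal of each single step:
Without step 1: final = p=2, x=1 (same)
Without step 2: final = p=2, x=1 (same)
Without step 3: final = p=2, x=7 (different)
Without step 4: final = p=1, x=1 (different)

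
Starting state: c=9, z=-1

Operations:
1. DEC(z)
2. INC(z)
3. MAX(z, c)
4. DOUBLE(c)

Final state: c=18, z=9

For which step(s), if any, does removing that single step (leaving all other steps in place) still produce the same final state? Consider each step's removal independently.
Step(s) 1, 2

Testing removal of each single step:
Without step 1: final = c=18, z=9 (same)
Without step 2: final = c=18, z=9 (same)
Without step 3: final = c=18, z=-1 (different)
Without step 4: final = c=9, z=9 (different)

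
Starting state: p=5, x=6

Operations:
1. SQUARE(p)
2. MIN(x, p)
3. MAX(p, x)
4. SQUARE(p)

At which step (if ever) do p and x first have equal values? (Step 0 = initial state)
Never

p and x never become equal during execution.

Comparing values at each step:
Initial: p=5, x=6
After step 1: p=25, x=6
After step 2: p=25, x=6
After step 3: p=25, x=6
After step 4: p=625, x=6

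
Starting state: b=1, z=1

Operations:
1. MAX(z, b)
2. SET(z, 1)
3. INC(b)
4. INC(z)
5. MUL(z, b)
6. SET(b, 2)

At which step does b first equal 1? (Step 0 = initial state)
Step 0

Tracing b:
Initial: b = 1 ← first occurrence
After step 1: b = 1
After step 2: b = 1
After step 3: b = 2
After step 4: b = 2
After step 5: b = 2
After step 6: b = 2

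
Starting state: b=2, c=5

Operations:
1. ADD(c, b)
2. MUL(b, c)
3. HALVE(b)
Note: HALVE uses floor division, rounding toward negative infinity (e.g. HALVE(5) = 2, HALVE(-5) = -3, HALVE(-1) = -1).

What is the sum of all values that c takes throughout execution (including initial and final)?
26

Values of c at each step:
Initial: c = 5
After step 1: c = 7
After step 2: c = 7
After step 3: c = 7
Sum = 5 + 7 + 7 + 7 = 26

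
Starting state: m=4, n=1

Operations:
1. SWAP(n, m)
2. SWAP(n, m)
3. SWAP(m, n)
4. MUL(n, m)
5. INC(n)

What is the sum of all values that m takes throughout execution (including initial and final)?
12

Values of m at each step:
Initial: m = 4
After step 1: m = 1
After step 2: m = 4
After step 3: m = 1
After step 4: m = 1
After step 5: m = 1
Sum = 4 + 1 + 4 + 1 + 1 + 1 = 12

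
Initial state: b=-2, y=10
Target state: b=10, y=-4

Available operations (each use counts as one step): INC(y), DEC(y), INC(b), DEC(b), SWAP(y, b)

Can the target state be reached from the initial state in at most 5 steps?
Yes

Path (3 steps): DEC(b) → DEC(b) → SWAP(y, b)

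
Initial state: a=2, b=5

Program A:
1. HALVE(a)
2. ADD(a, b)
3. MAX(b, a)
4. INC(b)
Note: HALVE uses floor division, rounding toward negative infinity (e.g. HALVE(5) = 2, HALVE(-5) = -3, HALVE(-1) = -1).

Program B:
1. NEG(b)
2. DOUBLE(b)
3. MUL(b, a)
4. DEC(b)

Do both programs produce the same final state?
No

Program A final state: a=6, b=7
Program B final state: a=2, b=-21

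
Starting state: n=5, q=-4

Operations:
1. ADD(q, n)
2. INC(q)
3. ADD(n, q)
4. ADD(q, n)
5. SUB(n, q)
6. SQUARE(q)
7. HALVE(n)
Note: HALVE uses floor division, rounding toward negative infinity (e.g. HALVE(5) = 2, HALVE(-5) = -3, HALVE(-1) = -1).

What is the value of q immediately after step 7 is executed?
q = 81

Tracing q through execution:
Initial: q = -4
After step 1 (ADD(q, n)): q = 1
After step 2 (INC(q)): q = 2
After step 3 (ADD(n, q)): q = 2
After step 4 (ADD(q, n)): q = 9
After step 5 (SUB(n, q)): q = 9
After step 6 (SQUARE(q)): q = 81
After step 7 (HALVE(n)): q = 81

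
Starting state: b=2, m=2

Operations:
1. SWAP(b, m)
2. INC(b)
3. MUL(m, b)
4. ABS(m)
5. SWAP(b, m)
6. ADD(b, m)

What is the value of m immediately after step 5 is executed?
m = 3

Tracing m through execution:
Initial: m = 2
After step 1 (SWAP(b, m)): m = 2
After step 2 (INC(b)): m = 2
After step 3 (MUL(m, b)): m = 6
After step 4 (ABS(m)): m = 6
After step 5 (SWAP(b, m)): m = 3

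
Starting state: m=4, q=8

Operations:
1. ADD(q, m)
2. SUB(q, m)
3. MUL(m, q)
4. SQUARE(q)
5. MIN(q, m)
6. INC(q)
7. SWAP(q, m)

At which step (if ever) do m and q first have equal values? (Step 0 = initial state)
Step 5

m and q first become equal after step 5.

Comparing values at each step:
Initial: m=4, q=8
After step 1: m=4, q=12
After step 2: m=4, q=8
After step 3: m=32, q=8
After step 4: m=32, q=64
After step 5: m=32, q=32 ← equal!
After step 6: m=32, q=33
After step 7: m=33, q=32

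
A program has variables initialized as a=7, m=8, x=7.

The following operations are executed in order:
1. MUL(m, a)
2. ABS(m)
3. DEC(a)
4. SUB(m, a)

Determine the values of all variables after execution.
{a: 6, m: 50, x: 7}

Step-by-step execution:
Initial: a=7, m=8, x=7
After step 1 (MUL(m, a)): a=7, m=56, x=7
After step 2 (ABS(m)): a=7, m=56, x=7
After step 3 (DEC(a)): a=6, m=56, x=7
After step 4 (SUB(m, a)): a=6, m=50, x=7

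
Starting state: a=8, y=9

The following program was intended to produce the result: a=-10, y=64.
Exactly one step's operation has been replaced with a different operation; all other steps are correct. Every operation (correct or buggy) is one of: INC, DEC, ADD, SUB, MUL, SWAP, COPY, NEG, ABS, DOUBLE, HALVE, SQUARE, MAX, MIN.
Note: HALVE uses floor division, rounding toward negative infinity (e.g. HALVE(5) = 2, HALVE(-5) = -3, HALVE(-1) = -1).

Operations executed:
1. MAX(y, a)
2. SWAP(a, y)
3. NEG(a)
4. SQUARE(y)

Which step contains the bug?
Step 1

Trace with buggy code:
Initial: a=8, y=9
After step 1: a=8, y=9
After step 2: a=9, y=8
After step 3: a=-9, y=8
After step 4: a=-9, y=64
Actual final a=-9, y=64 ≠ expected a=-10, y=64.
Step 1 is the only position where a single-operation replacement can produce the expected result.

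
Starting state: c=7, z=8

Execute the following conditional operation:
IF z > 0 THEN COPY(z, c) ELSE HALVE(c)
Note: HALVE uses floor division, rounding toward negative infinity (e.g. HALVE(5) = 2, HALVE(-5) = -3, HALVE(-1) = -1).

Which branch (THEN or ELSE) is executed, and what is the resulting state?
Branch: THEN, Final state: c=7, z=7

Evaluating condition: z > 0
z = 8
Condition is True, so THEN branch executes
After COPY(z, c): c=7, z=7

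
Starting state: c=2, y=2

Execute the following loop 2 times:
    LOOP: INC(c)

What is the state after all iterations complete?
c=4, y=2

Iteration trace:
Start: c=2, y=2
After iteration 1: c=3, y=2
After iteration 2: c=4, y=2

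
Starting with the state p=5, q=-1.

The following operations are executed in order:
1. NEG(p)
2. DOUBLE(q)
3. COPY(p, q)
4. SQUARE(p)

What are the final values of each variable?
{p: 4, q: -2}

Step-by-step execution:
Initial: p=5, q=-1
After step 1 (NEG(p)): p=-5, q=-1
After step 2 (DOUBLE(q)): p=-5, q=-2
After step 3 (COPY(p, q)): p=-2, q=-2
After step 4 (SQUARE(p)): p=4, q=-2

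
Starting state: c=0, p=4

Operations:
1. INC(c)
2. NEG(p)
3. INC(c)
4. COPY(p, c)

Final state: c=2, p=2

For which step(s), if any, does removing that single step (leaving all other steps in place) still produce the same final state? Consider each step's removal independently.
Step(s) 2

Testing removal of each single step:
Without step 1: final = c=1, p=1 (different)
Without step 2: final = c=2, p=2 (same)
Without step 3: final = c=1, p=1 (different)
Without step 4: final = c=2, p=-4 (different)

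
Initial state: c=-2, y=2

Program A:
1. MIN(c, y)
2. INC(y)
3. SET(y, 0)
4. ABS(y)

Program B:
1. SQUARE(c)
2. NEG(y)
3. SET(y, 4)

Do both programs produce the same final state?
No

Program A final state: c=-2, y=0
Program B final state: c=4, y=4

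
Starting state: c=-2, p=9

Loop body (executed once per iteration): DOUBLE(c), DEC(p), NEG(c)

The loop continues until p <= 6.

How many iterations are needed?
3

Tracing iterations:
Initial: c=-2, p=9
After iteration 1: c=4, p=8
After iteration 2: c=-8, p=7
After iteration 3: c=16, p=6
p <= 6 now holds, so the loop exits after 3 iterations.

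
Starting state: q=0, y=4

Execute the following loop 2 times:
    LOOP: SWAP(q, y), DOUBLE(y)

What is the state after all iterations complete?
q=0, y=8

Iteration trace:
Start: q=0, y=4
After iteration 1: q=4, y=0
After iteration 2: q=0, y=8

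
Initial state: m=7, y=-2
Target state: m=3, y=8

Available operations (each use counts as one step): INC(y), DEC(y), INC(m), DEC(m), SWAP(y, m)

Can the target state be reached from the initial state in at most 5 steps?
No

The target state cannot be reached within 5 steps.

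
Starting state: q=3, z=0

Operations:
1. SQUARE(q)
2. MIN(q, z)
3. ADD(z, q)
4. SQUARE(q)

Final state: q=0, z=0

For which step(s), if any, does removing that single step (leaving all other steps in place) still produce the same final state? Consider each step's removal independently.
Step(s) 1, 3, 4

Testing removal of each single step:
Without step 1: final = q=0, z=0 (same)
Without step 2: final = q=81, z=9 (different)
Without step 3: final = q=0, z=0 (same)
Without step 4: final = q=0, z=0 (same)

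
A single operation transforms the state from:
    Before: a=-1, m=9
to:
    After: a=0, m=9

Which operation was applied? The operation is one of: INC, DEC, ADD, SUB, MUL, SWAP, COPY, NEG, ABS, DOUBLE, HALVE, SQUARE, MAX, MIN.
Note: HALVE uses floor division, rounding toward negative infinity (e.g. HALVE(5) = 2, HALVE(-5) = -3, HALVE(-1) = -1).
INC(a)

Analyzing the change:
Before: a=-1, m=9
After: a=0, m=9
Variable a changed from -1 to 0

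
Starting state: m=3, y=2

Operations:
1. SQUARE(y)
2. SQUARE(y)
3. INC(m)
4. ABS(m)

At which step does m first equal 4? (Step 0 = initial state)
Step 3

Tracing m:
Initial: m = 3
After step 1: m = 3
After step 2: m = 3
After step 3: m = 4 ← first occurrence
After step 4: m = 4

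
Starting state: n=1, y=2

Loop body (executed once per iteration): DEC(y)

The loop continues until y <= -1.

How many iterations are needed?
3

Tracing iterations:
Initial: n=1, y=2
After iteration 1: n=1, y=1
After iteration 2: n=1, y=0
After iteration 3: n=1, y=-1
y <= -1 now holds, so the loop exits after 3 iterations.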